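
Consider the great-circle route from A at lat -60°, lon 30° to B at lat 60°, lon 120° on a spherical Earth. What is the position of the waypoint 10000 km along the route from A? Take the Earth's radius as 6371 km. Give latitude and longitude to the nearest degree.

≈ lat 19°, lon 83°

The haversine formula gives a central angle δ ≈ 2.419 rad (138.6°) between the endpoints. The total great-circle distance is δ·R ≈ 2.419 × 6371 ≈ 15411 km, so the target fraction is f = 10000/15411 ≈ 0.649.
Interpolate at f ≈ 0.649 with slerp weights a = sin((1−f)δ)/sin δ ≈ 1.135, b = sin(fδ)/sin δ ≈ 1.512.
p = a·p₁ + b·p₂ ≈ (0.114, 0.938, 0.326); φ = arcsin(p_z) ≈ 19.04°, λ = atan2(p_y, p_x) ≈ 83.10°.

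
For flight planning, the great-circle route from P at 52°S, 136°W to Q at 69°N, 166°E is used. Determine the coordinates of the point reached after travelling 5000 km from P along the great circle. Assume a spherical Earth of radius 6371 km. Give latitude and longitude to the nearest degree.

≈ 9°S, 152°W

Convert each endpoint to a unit vector on the sphere (x = cos φ cos λ, y = cos φ sin λ, z = sin φ).
The central angle between the endpoints is δ = arccos(p₁·p₂) ≈ 2.238 rad (128.2°). The total great-circle distance is δ·R ≈ 2.238 × 6371 ≈ 14258 km, so the target fraction is f = 5000/14258 ≈ 0.351.
Interpolate at f ≈ 0.351 with slerp weights a = sin((1−f)δ)/sin δ ≈ 1.264, b = sin(fδ)/sin δ ≈ 0.900.
p = a·p₁ + b·p₂ ≈ (-0.873, -0.463, -0.156); φ = arcsin(p_z) ≈ -8.99°, λ = atan2(p_y, p_x) ≈ -152.07°.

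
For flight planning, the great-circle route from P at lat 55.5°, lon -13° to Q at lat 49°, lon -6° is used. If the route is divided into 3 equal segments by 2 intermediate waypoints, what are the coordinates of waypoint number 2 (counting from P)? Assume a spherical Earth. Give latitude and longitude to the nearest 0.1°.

≈ lat 51.2°, lon -8.1°

The haversine formula gives a central angle δ ≈ 0.136 rad (7.8°) between the endpoints.
Interpolate at f = 2/3 with slerp weights a = sin((1−f)δ)/sin δ ≈ 0.334, b = sin(fδ)/sin δ ≈ 0.668.
p = a·p₁ + b·p₂ ≈ (0.620, -0.088, 0.779); φ = arcsin(p_z) ≈ 51.21°, λ = atan2(p_y, p_x) ≈ -8.11°.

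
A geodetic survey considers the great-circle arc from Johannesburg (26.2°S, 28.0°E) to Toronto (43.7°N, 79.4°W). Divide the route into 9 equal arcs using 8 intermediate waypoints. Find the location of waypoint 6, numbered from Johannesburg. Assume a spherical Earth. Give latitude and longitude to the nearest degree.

≈ 27°N, 34°W

The haversine formula gives a central angle δ ≈ 2.093 rad (119.9°) between the endpoints.
Interpolate at f = 6/9 with slerp weights a = sin((1−f)δ)/sin δ ≈ 0.741, b = sin(fδ)/sin δ ≈ 1.136.
p = a·p₁ + b·p₂ ≈ (0.738, -0.495, 0.458); φ = arcsin(p_z) ≈ 27.24°, λ = atan2(p_y, p_x) ≈ -33.84°.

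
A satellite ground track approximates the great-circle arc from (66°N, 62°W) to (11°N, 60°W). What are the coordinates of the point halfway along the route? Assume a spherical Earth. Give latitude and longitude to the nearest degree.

≈ (39°N, 61°W)

The haversine formula gives a central angle δ ≈ 0.960 rad (55.0°) between the endpoints.
Interpolate at f = 1/2 with slerp weights a = sin((1−f)δ)/sin δ ≈ 0.564, b = sin(fδ)/sin δ ≈ 0.564.
p = a·p₁ + b·p₂ ≈ (0.384, -0.682, 0.623); φ = arcsin(p_z) ≈ 38.50°, λ = atan2(p_y, p_x) ≈ -60.59°.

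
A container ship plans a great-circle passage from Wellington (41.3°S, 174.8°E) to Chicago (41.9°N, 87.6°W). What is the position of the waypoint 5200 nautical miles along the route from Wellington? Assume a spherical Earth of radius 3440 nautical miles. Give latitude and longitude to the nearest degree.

Write both endpoints as unit vectors p₁, p₂ with components (cos φ cos λ, cos φ sin λ, sin φ).
The central angle between the endpoints is δ = arccos(p₁·p₂) ≈ 2.111 rad (121.0°). The total great-circle distance is δ·R ≈ 2.111 × 3440 ≈ 7264 nmi, so the target fraction is f = 5200/7264 ≈ 0.716.
Interpolate at f ≈ 0.716 with slerp weights a = sin((1−f)δ)/sin δ ≈ 0.658, b = sin(fδ)/sin δ ≈ 1.164.
p = a·p₁ + b·p₂ ≈ (-0.456, -0.821, 0.343); φ = arcsin(p_z) ≈ 20.06°, λ = atan2(p_y, p_x) ≈ -119.07°.

≈ 20°N, 119°W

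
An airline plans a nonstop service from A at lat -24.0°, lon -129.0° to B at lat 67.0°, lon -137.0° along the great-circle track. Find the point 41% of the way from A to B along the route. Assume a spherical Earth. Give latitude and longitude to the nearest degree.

≈ lat 13°, lon -131°

The haversine formula gives a central angle δ ≈ 1.592 rad (91.2°) between the endpoints.
Interpolate at f = 0.41 with slerp weights a = sin((1−f)δ)/sin δ ≈ 0.807, b = sin(fδ)/sin δ ≈ 0.607.
p = a·p₁ + b·p₂ ≈ (-0.638, -0.735, 0.231); φ = arcsin(p_z) ≈ 13.34°, λ = atan2(p_y, p_x) ≈ -130.95°.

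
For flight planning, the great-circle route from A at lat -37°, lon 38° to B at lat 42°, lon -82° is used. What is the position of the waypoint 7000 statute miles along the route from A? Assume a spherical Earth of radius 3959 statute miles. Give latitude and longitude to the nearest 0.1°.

Write both endpoints as unit vectors p₁, p₂ with components (cos φ cos λ, cos φ sin λ, sin φ).
The central angle between the endpoints is δ = arccos(p₁·p₂) ≈ 2.345 rad (134.4°). The total great-circle distance is δ·R ≈ 2.345 × 3959 ≈ 9285 mi, so the target fraction is f = 7000/9285 ≈ 0.754.
Interpolate at f ≈ 0.754 with slerp weights a = sin((1−f)δ)/sin δ ≈ 0.764, b = sin(fδ)/sin δ ≈ 1.372.
p = a·p₁ + b·p₂ ≈ (0.622, -0.634, 0.459); φ = arcsin(p_z) ≈ 27.29°, λ = atan2(p_y, p_x) ≈ -45.54°.

≈ lat 27.3°, lon -45.5°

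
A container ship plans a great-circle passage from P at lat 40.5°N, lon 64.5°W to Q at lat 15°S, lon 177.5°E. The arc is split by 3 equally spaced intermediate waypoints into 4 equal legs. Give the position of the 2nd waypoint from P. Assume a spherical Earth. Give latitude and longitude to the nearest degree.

≈ lat 23°N, lon 135°W

Convert each endpoint to a unit vector on the sphere (x = cos φ cos λ, y = cos φ sin λ, z = sin φ).
The central angle between the endpoints is δ = arccos(p₁·p₂) ≈ 2.109 rad (120.9°).
Interpolate at f = 2/4 with slerp weights a = sin((1−f)δ)/sin δ ≈ 1.013, b = sin(fδ)/sin δ ≈ 1.013.
p = a·p₁ + b·p₂ ≈ (-0.646, -0.653, 0.396); φ = arcsin(p_z) ≈ 23.31°, λ = atan2(p_y, p_x) ≈ -134.71°.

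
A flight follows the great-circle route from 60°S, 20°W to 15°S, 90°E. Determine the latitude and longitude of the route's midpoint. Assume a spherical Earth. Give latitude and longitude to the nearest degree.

≈ 51°S, 59°E

From cos δ = sin φ₁ sin φ₂ + cos φ₁ cos φ₂ cos Δλ, the central angle is δ ≈ 1.512 rad (86.6°).
Interpolate at f = 1/2 with slerp weights a = sin((1−f)δ)/sin δ ≈ 0.687, b = sin(fδ)/sin δ ≈ 0.687.
p = a·p₁ + b·p₂ ≈ (0.323, 0.546, -0.773); φ = arcsin(p_z) ≈ -50.62°, λ = atan2(p_y, p_x) ≈ 59.41°.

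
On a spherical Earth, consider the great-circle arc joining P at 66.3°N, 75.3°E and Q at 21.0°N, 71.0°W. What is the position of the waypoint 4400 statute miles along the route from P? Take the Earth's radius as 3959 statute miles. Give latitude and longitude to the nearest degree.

Convert each endpoint to a unit vector on the sphere (x = cos φ cos λ, y = cos φ sin λ, z = sin φ).
The central angle between the endpoints is δ = arccos(p₁·p₂) ≈ 1.555 rad (89.1°). The total great-circle distance is δ·R ≈ 1.555 × 3959 ≈ 6156 mi, so the target fraction is f = 4400/6156 ≈ 0.715.
Interpolate at f ≈ 0.715 with slerp weights a = sin((1−f)δ)/sin δ ≈ 0.429, b = sin(fδ)/sin δ ≈ 0.896.
p = a·p₁ + b·p₂ ≈ (0.316, -0.624, 0.714); φ = arcsin(p_z) ≈ 45.58°, λ = atan2(p_y, p_x) ≈ -63.14°.

≈ 46°N, 63°W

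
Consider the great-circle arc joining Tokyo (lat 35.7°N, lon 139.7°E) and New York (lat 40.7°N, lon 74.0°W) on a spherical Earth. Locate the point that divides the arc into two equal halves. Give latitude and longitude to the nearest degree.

Write both endpoints as unit vectors p₁, p₂ with components (cos φ cos λ, cos φ sin λ, sin φ).
The central angle between the endpoints is δ = arccos(p₁·p₂) ≈ 1.703 rad (97.6°).
Interpolate at f = 1/2 with slerp weights a = sin((1−f)δ)/sin δ ≈ 0.759, b = sin(fδ)/sin δ ≈ 0.759.
p = a·p₁ + b·p₂ ≈ (-0.311, -0.154, 0.938); φ = arcsin(p_z) ≈ 69.66°, λ = atan2(p_y, p_x) ≈ -153.62°.

≈ lat 70°N, lon 154°W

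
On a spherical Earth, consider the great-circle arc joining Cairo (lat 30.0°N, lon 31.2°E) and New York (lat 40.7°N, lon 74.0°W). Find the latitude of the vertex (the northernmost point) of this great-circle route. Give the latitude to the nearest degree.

≈ 50°N

The great circle lies in the plane with unit normal n̂ = (p₁ × p₂)/|p₁ × p₂|.
Here n̂_z ≈ -0.641; the vertex latitude is φ_max = arccos|n̂_z| ≈ 50.1°.
Check via Clairaut: cos φ_max = |cos φ₁| · sin C = cos(30.0°)·sin(47.8°) ≈ 0.641, again giving ≈ 50.1°.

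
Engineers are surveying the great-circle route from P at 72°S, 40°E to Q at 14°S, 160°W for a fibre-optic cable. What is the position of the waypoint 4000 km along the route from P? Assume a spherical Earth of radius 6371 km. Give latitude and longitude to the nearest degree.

Convert each endpoint to a unit vector on the sphere (x = cos φ cos λ, y = cos φ sin λ, z = sin φ).
The central angle between the endpoints is δ = arccos(p₁·p₂) ≈ 1.622 rad (93.0°). The total great-circle distance is δ·R ≈ 1.622 × 6371 ≈ 10337 km, so the target fraction is f = 4000/10337 ≈ 0.387.
Interpolate at f ≈ 0.387 with slerp weights a = sin((1−f)δ)/sin δ ≈ 0.840, b = sin(fδ)/sin δ ≈ 0.588.
p = a·p₁ + b·p₂ ≈ (-0.338, -0.028, -0.941); φ = arcsin(p_z) ≈ -70.20°, λ = atan2(p_y, p_x) ≈ -175.19°.

≈ 70°S, 175°W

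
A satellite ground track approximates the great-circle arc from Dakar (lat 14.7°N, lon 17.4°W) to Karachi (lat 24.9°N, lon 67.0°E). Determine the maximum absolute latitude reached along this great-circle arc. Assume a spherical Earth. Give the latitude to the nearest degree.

≈ 27°N

The great circle lies in the plane with unit normal n̂ = (p₁ × p₂)/|p₁ × p₂|.
Here n̂_z ≈ +0.890; the vertex latitude is φ_max = arccos|n̂_z| ≈ 27.2°.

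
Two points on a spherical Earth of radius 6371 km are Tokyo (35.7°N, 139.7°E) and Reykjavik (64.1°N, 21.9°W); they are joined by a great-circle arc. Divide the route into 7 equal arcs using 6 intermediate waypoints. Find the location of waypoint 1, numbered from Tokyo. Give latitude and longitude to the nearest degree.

Convert each endpoint to a unit vector on the sphere (x = cos φ cos λ, y = cos φ sin λ, z = sin φ).
The central angle between the endpoints is δ = arccos(p₁·p₂) ≈ 1.381 rad (79.1°).
Interpolate at f = 1/7 with slerp weights a = sin((1−f)δ)/sin δ ≈ 0.943, b = sin(fδ)/sin δ ≈ 0.200.
p = a·p₁ + b·p₂ ≈ (-0.503, 0.463, 0.730); φ = arcsin(p_z) ≈ 46.87°, λ = atan2(p_y, p_x) ≈ 137.39°.

≈ 47°N, 137°E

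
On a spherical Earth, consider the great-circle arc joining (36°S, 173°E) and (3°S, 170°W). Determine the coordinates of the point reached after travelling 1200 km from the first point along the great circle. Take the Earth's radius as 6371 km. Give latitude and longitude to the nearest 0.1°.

≈ (26.4°S, 178.9°E)

Write both endpoints as unit vectors p₁, p₂ with components (cos φ cos λ, cos φ sin λ, sin φ).
The central angle between the endpoints is δ = arccos(p₁·p₂) ≈ 0.638 rad (36.5°). The total great-circle distance is δ·R ≈ 0.638 × 6371 ≈ 4064 km, so the target fraction is f = 1200/4064 ≈ 0.295.
Interpolate at f ≈ 0.295 with slerp weights a = sin((1−f)δ)/sin δ ≈ 0.730, b = sin(fδ)/sin δ ≈ 0.314.
p = a·p₁ + b·p₂ ≈ (-0.895, 0.017, -0.445); φ = arcsin(p_z) ≈ -26.45°, λ = atan2(p_y, p_x) ≈ 178.89°.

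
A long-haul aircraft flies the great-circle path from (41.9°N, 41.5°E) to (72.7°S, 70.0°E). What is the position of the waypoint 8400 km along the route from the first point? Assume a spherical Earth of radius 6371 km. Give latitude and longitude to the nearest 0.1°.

Write both endpoints as unit vectors p₁, p₂ with components (cos φ cos λ, cos φ sin λ, sin φ).
The central angle between the endpoints is δ = arccos(p₁·p₂) ≈ 2.030 rad (116.3°). The total great-circle distance is δ·R ≈ 2.030 × 6371 ≈ 12932 km, so the target fraction is f = 8400/12932 ≈ 0.650.
Interpolate at f ≈ 0.650 with slerp weights a = sin((1−f)δ)/sin δ ≈ 0.728, b = sin(fδ)/sin δ ≈ 1.080.
p = a·p₁ + b·p₂ ≈ (0.516, 0.661, -0.545); φ = arcsin(p_z) ≈ -33.02°, λ = atan2(p_y, p_x) ≈ 52.03°.

≈ (33.0°S, 52.0°E)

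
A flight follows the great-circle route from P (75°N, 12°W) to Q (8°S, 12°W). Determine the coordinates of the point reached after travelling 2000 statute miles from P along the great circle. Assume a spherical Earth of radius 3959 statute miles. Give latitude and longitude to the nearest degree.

≈ (46°N, 12°W)

Write both endpoints as unit vectors p₁, p₂ with components (cos φ cos λ, cos φ sin λ, sin φ).
The central angle between the endpoints is δ = arccos(p₁·p₂) ≈ 1.449 rad (83.0°). The total great-circle distance is δ·R ≈ 1.449 × 3959 ≈ 5735 mi, so the target fraction is f = 2000/5735 ≈ 0.349.
Interpolate at f ≈ 0.349 with slerp weights a = sin((1−f)δ)/sin δ ≈ 0.816, b = sin(fδ)/sin δ ≈ 0.488.
p = a·p₁ + b·p₂ ≈ (0.679, -0.144, 0.720); φ = arcsin(p_z) ≈ 46.06°, λ = atan2(p_y, p_x) ≈ -12.00°.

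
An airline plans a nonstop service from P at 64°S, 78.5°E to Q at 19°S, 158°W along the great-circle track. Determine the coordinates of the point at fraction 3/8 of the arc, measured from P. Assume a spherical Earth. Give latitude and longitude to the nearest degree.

Convert each endpoint to a unit vector on the sphere (x = cos φ cos λ, y = cos φ sin λ, z = sin φ).
The central angle between the endpoints is δ = arccos(p₁·p₂) ≈ 1.507 rad (86.3°).
Interpolate at f = 3/8 with slerp weights a = sin((1−f)δ)/sin δ ≈ 0.810, b = sin(fδ)/sin δ ≈ 0.537.
p = a·p₁ + b·p₂ ≈ (-0.400, 0.158, -0.903); φ = arcsin(p_z) ≈ -64.55°, λ = atan2(p_y, p_x) ≈ 158.42°.

≈ 65°S, 158°E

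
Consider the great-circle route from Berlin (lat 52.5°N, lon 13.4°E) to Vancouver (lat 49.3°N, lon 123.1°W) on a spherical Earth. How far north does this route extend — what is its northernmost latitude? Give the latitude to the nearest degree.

The great circle lies in the plane with unit normal n̂ = (p₁ × p₂)/|p₁ × p₂|.
Here n̂_z ≈ -0.288; the vertex latitude is φ_max = arccos|n̂_z| ≈ 73.3°.
Check via Clairaut: cos φ_max = |cos φ₁| · sin C = cos(52.5°)·sin(28.2°) ≈ 0.288, again giving ≈ 73.3°.

≈ 73°N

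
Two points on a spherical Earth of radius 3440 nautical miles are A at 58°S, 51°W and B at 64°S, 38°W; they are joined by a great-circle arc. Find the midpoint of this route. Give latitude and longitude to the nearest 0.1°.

≈ 61.2°S, 45.1°W

From cos δ = sin φ₁ sin φ₂ + cos φ₁ cos φ₂ cos Δλ, the central angle is δ ≈ 0.151 rad (8.7°).
Interpolate at f = 1/2 with slerp weights a = sin((1−f)δ)/sin δ ≈ 0.501, b = sin(fδ)/sin δ ≈ 0.501.
p = a·p₁ + b·p₂ ≈ (0.340, -0.342, -0.876); φ = arcsin(p_z) ≈ -61.16°, λ = atan2(p_y, p_x) ≈ -45.12°.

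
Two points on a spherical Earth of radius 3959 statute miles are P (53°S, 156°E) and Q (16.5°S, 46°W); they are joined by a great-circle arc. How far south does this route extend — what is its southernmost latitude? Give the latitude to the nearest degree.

≈ 77°S

The great circle lies in the plane with unit normal n̂ = (p₁ × p₂)/|p₁ × p₂|.
Here n̂_z ≈ +0.227; the vertex latitude is φ_max = arccos|n̂_z| ≈ 76.9°.
Check via Clairaut: cos φ_max = |cos φ₁| · sin C = cos(53.0°)·sin(157.8°) ≈ 0.227, again giving ≈ 76.9°.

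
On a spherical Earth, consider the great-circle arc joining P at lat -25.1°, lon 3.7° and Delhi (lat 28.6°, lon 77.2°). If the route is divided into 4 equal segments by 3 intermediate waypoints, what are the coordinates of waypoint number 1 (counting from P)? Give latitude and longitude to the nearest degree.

Convert each endpoint to a unit vector on the sphere (x = cos φ cos λ, y = cos φ sin λ, z = sin φ).
The central angle between the endpoints is δ = arccos(p₁·p₂) ≈ 1.548 rad (88.7°).
Interpolate at f = 1/4 with slerp weights a = sin((1−f)δ)/sin δ ≈ 0.917, b = sin(fδ)/sin δ ≈ 0.378.
p = a·p₁ + b·p₂ ≈ (0.903, 0.377, -0.208); φ = arcsin(p_z) ≈ -12.03°, λ = atan2(p_y, p_x) ≈ 22.66°.

≈ lat -12°, lon 23°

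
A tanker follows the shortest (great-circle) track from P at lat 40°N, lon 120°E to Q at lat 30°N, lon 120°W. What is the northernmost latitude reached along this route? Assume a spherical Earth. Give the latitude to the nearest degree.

The great circle lies in the plane with unit normal n̂ = (p₁ × p₂)/|p₁ × p₂|.
Here n̂_z ≈ +0.575; the vertex latitude is φ_max = arccos|n̂_z| ≈ 54.9°.

≈ 55°N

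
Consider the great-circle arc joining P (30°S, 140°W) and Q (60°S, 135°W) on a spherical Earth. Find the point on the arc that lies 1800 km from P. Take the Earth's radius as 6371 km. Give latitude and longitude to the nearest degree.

≈ (46°S, 138°W)

Write both endpoints as unit vectors p₁, p₂ with components (cos φ cos λ, cos φ sin λ, sin φ).
The central angle between the endpoints is δ = arccos(p₁·p₂) ≈ 0.527 rad (30.2°). The total great-circle distance is δ·R ≈ 0.527 × 6371 ≈ 3357 km, so the target fraction is f = 1800/3357 ≈ 0.536.
Interpolate at f ≈ 0.536 with slerp weights a = sin((1−f)δ)/sin δ ≈ 0.481, b = sin(fδ)/sin δ ≈ 0.554.
p = a·p₁ + b·p₂ ≈ (-0.515, -0.464, -0.721); φ = arcsin(p_z) ≈ -46.11°, λ = atan2(p_y, p_x) ≈ -138.00°.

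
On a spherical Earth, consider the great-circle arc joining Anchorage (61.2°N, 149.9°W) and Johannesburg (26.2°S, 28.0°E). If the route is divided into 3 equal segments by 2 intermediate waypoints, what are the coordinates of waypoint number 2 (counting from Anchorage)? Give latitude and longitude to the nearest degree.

≈ 22°N, 27°E

Write both endpoints as unit vectors p₁, p₂ with components (cos φ cos λ, cos φ sin λ, sin φ).
The central angle between the endpoints is δ = arccos(p₁·p₂) ≈ 2.530 rad (145.0°).
Interpolate at f = 2/3 with slerp weights a = sin((1−f)δ)/sin δ ≈ 1.301, b = sin(fδ)/sin δ ≈ 1.730.
p = a·p₁ + b·p₂ ≈ (0.829, 0.415, 0.376); φ = arcsin(p_z) ≈ 22.10°, λ = atan2(p_y, p_x) ≈ 26.58°.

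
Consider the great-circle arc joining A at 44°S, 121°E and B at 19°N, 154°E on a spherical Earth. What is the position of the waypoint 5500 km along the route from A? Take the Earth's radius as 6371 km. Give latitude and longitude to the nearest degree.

Convert each endpoint to a unit vector on the sphere (x = cos φ cos λ, y = cos φ sin λ, z = sin φ).
The central angle between the endpoints is δ = arccos(p₁·p₂) ≈ 1.219 rad (69.9°). The total great-circle distance is δ·R ≈ 1.219 × 6371 ≈ 7768 km, so the target fraction is f = 5500/7768 ≈ 0.708.
Interpolate at f ≈ 0.708 with slerp weights a = sin((1−f)δ)/sin δ ≈ 0.371, b = sin(fδ)/sin δ ≈ 0.809.
p = a·p₁ + b·p₂ ≈ (-0.825, 0.564, 0.006); φ = arcsin(p_z) ≈ 0.32°, λ = atan2(p_y, p_x) ≈ 145.64°.

≈ 0°N, 146°E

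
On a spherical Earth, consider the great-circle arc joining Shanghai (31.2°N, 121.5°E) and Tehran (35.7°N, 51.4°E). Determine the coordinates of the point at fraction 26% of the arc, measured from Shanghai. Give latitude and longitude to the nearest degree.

Convert each endpoint to a unit vector on the sphere (x = cos φ cos λ, y = cos φ sin λ, z = sin φ).
The central angle between the endpoints is δ = arccos(p₁·p₂) ≈ 1.002 rad (57.4°).
Interpolate at f = 0.26 with slerp weights a = sin((1−f)δ)/sin δ ≈ 0.802, b = sin(fδ)/sin δ ≈ 0.306.
p = a·p₁ + b·p₂ ≈ (-0.203, 0.779, 0.594); φ = arcsin(p_z) ≈ 36.41°, λ = atan2(p_y, p_x) ≈ 104.64°.

≈ (36°N, 105°E)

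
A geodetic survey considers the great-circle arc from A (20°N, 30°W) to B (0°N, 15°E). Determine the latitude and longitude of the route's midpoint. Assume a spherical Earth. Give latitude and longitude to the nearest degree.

≈ (11°N, 7°W)

Convert each endpoint to a unit vector on the sphere (x = cos φ cos λ, y = cos φ sin λ, z = sin φ).
The central angle between the endpoints is δ = arccos(p₁·p₂) ≈ 0.844 rad (48.4°).
Interpolate at f = 1/2 with slerp weights a = sin((1−f)δ)/sin δ ≈ 0.548, b = sin(fδ)/sin δ ≈ 0.548.
p = a·p₁ + b·p₂ ≈ (0.975, -0.116, 0.187); φ = arcsin(p_z) ≈ 10.80°, λ = atan2(p_y, p_x) ≈ -6.76°.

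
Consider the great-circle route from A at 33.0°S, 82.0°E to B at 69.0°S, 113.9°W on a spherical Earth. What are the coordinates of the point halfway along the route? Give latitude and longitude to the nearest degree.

Convert each endpoint to a unit vector on the sphere (x = cos φ cos λ, y = cos φ sin λ, z = sin φ).
The central angle between the endpoints is δ = arccos(p₁·p₂) ≈ 1.350 rad (77.3°).
Interpolate at f = 1/2 with slerp weights a = sin((1−f)δ)/sin δ ≈ 0.640, b = sin(fδ)/sin δ ≈ 0.640.
p = a·p₁ + b·p₂ ≈ (-0.018, 0.322, -0.947); φ = arcsin(p_z) ≈ -71.18°, λ = atan2(p_y, p_x) ≈ 93.24°.

≈ 71°S, 93°E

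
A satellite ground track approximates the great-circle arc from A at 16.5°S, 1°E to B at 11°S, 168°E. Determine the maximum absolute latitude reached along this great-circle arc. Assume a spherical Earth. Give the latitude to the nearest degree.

≈ 65°S

The great circle lies in the plane with unit normal n̂ = (p₁ × p₂)/|p₁ × p₂|.
Here n̂_z ≈ +0.419; the vertex latitude is φ_max = arccos|n̂_z| ≈ 65.2°.
Check via Clairaut: cos φ_max = |cos φ₁| · sin C = cos(16.5°)·sin(154.1°) ≈ 0.419, again giving ≈ 65.2°.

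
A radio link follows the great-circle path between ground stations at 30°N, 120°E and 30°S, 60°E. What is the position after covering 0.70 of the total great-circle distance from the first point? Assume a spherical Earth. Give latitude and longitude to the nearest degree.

≈ 12°S, 79°E

From cos δ = sin φ₁ sin φ₂ + cos φ₁ cos φ₂ cos Δλ, the central angle is δ ≈ 1.445 rad (82.8°).
Interpolate at f = 0.70 with slerp weights a = sin((1−f)δ)/sin δ ≈ 0.423, b = sin(fδ)/sin δ ≈ 0.855.
p = a·p₁ + b·p₂ ≈ (0.187, 0.959, -0.216); φ = arcsin(p_z) ≈ -12.45°, λ = atan2(p_y, p_x) ≈ 78.98°.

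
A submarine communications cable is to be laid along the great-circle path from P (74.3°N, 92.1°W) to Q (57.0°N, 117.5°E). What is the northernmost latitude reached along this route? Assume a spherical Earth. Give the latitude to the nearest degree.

The great circle lies in the plane with unit normal n̂ = (p₁ × p₂)/|p₁ × p₂|.
Here n̂_z ≈ -0.099; the vertex latitude is φ_max = arccos|n̂_z| ≈ 84.3°.

≈ 84°N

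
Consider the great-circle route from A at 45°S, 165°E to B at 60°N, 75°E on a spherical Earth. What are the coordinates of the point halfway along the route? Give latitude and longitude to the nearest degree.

≈ 10°N, 130°E

The haversine formula gives a central angle δ ≈ 2.230 rad (127.8°) between the endpoints.
Interpolate at f = 1/2 with slerp weights a = sin((1−f)δ)/sin δ ≈ 1.136, b = sin(fδ)/sin δ ≈ 1.136.
p = a·p₁ + b·p₂ ≈ (-0.629, 0.756, 0.180); φ = arcsin(p_z) ≈ 10.40°, λ = atan2(p_y, p_x) ≈ 129.74°.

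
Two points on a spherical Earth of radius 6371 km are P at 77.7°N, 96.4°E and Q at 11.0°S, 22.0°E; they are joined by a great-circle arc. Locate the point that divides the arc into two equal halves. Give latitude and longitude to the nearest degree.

≈ 37°N, 33°E

From cos δ = sin φ₁ sin φ₂ + cos φ₁ cos φ₂ cos Δλ, the central angle is δ ≈ 1.701 rad (97.5°).
Interpolate at f = 1/2 with slerp weights a = sin((1−f)δ)/sin δ ≈ 0.758, b = sin(fδ)/sin δ ≈ 0.758.
p = a·p₁ + b·p₂ ≈ (0.672, 0.439, 0.596); φ = arcsin(p_z) ≈ 36.59°, λ = atan2(p_y, p_x) ≈ 33.17°.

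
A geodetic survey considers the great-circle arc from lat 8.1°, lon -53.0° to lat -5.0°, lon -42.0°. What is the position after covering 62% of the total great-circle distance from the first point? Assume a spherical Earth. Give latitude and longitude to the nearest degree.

Write both endpoints as unit vectors p₁, p₂ with components (cos φ cos λ, cos φ sin λ, sin φ).
The central angle between the endpoints is δ = arccos(p₁·p₂) ≈ 0.298 rad (17.1°).
Interpolate at f = 0.62 with slerp weights a = sin((1−f)δ)/sin δ ≈ 0.385, b = sin(fδ)/sin δ ≈ 0.626.
p = a·p₁ + b·p₂ ≈ (0.693, -0.721, -0.000); φ = arcsin(p_z) ≈ -0.02°, λ = atan2(p_y, p_x) ≈ -46.17°.

≈ lat 0°, lon -46°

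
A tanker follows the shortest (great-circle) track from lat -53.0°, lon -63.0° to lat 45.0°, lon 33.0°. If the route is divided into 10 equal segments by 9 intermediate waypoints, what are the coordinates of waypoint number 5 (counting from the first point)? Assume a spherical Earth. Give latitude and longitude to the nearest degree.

≈ lat -6°, lon -10°

Write both endpoints as unit vectors p₁, p₂ with components (cos φ cos λ, cos φ sin λ, sin φ).
The central angle between the endpoints is δ = arccos(p₁·p₂) ≈ 2.226 rad (127.5°).
Interpolate at f = 5/10 with slerp weights a = sin((1−f)δ)/sin δ ≈ 1.131, b = sin(fδ)/sin δ ≈ 1.131.
p = a·p₁ + b·p₂ ≈ (0.980, -0.171, -0.104); φ = arcsin(p_z) ≈ -5.94°, λ = atan2(p_y, p_x) ≈ -9.89°.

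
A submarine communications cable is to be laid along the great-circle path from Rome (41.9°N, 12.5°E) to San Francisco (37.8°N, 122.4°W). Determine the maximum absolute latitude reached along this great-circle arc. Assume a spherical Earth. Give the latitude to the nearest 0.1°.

≈ 65.4°N

The great circle lies in the plane with unit normal n̂ = (p₁ × p₂)/|p₁ × p₂|.
Here n̂_z ≈ -0.417; the vertex latitude is φ_max = arccos|n̂_z| ≈ 65.4°.
Check via Clairaut: cos φ_max = |cos φ₁| · sin C = cos(41.9°)·sin(34.0°) ≈ 0.417, again giving ≈ 65.4°.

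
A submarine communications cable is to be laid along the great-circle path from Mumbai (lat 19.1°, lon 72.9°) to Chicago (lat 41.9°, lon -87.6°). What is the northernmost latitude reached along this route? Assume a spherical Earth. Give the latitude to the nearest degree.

The great circle lies in the plane with unit normal n̂ = (p₁ × p₂)/|p₁ × p₂|.
Here n̂_z ≈ -0.262; the vertex latitude is φ_max = arccos|n̂_z| ≈ 74.8°.
Check via Clairaut: cos φ_max = |cos φ₁| · sin C = cos(19.1°)·sin(16.1°) ≈ 0.262, again giving ≈ 74.8°.

≈ 75°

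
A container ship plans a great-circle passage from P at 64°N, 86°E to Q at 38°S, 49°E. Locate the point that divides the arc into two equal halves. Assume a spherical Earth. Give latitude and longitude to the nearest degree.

≈ 14°N, 62°E

The haversine formula gives a central angle δ ≈ 1.852 rad (106.1°) between the endpoints.
Interpolate at f = 1/2 with slerp weights a = sin((1−f)δ)/sin δ ≈ 0.832, b = sin(fδ)/sin δ ≈ 0.832.
p = a·p₁ + b·p₂ ≈ (0.456, 0.859, 0.236); φ = arcsin(p_z) ≈ 13.62°, λ = atan2(p_y, p_x) ≈ 62.05°.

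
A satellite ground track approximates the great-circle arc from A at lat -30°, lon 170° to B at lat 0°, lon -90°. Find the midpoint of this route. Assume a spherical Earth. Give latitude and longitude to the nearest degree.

≈ lat -23°, lon -135°

Write both endpoints as unit vectors p₁, p₂ with components (cos φ cos λ, cos φ sin λ, sin φ).
The central angle between the endpoints is δ = arccos(p₁·p₂) ≈ 1.722 rad (98.6°).
Interpolate at f = 1/2 with slerp weights a = sin((1−f)δ)/sin δ ≈ 0.767, b = sin(fδ)/sin δ ≈ 0.767.
p = a·p₁ + b·p₂ ≈ (-0.654, -0.652, -0.384); φ = arcsin(p_z) ≈ -22.55°, λ = atan2(p_y, p_x) ≈ -135.11°.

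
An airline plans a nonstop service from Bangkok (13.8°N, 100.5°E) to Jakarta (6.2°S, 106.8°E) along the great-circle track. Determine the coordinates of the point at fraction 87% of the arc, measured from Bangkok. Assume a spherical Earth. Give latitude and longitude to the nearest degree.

Convert each endpoint to a unit vector on the sphere (x = cos φ cos λ, y = cos φ sin λ, z = sin φ).
The central angle between the endpoints is δ = arccos(p₁·p₂) ≈ 0.366 rad (21.0°).
Interpolate at f = 0.87 with slerp weights a = sin((1−f)δ)/sin δ ≈ 0.133, b = sin(fδ)/sin δ ≈ 0.875.
p = a·p₁ + b·p₂ ≈ (-0.275, 0.959, -0.063); φ = arcsin(p_z) ≈ -3.60°, λ = atan2(p_y, p_x) ≈ 105.99°.

≈ 4°S, 106°E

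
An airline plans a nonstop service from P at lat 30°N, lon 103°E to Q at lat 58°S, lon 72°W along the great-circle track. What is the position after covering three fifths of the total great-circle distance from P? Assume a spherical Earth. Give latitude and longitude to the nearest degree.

From cos δ = sin φ₁ sin φ₂ + cos φ₁ cos φ₂ cos Δλ, the central angle is δ ≈ 2.649 rad (151.8°).
Interpolate at f = 3/5 with slerp weights a = sin((1−f)δ)/sin δ ≈ 1.845, b = sin(fδ)/sin δ ≈ 2.115.
p = a·p₁ + b·p₂ ≈ (-0.013, 0.491, -0.871); φ = arcsin(p_z) ≈ -60.59°, λ = atan2(p_y, p_x) ≈ 91.53°.

≈ lat 61°S, lon 92°E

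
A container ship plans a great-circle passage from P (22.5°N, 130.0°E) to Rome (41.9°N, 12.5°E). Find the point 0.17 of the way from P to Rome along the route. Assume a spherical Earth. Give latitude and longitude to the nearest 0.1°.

From cos δ = sin φ₁ sin φ₂ + cos φ₁ cos φ₂ cos Δλ, the central angle is δ ≈ 1.633 rad (93.6°).
Interpolate at f = 0.17 with slerp weights a = sin((1−f)δ)/sin δ ≈ 0.979, b = sin(fδ)/sin δ ≈ 0.275.
p = a·p₁ + b·p₂ ≈ (-0.382, 0.737, 0.558); φ = arcsin(p_z) ≈ 33.91°, λ = atan2(p_y, p_x) ≈ 117.38°.

≈ (33.9°N, 117.4°E)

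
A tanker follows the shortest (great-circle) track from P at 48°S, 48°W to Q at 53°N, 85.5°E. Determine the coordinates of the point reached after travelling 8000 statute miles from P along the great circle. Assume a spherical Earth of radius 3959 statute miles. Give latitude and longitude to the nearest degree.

Write both endpoints as unit vectors p₁, p₂ with components (cos φ cos λ, cos φ sin λ, sin φ).
The central angle between the endpoints is δ = arccos(p₁·p₂) ≈ 2.627 rad (150.5°). The total great-circle distance is δ·R ≈ 2.627 × 3959 ≈ 10402 mi, so the target fraction is f = 8000/10402 ≈ 0.769.
Interpolate at f ≈ 0.769 with slerp weights a = sin((1−f)δ)/sin δ ≈ 1.159, b = sin(fδ)/sin δ ≈ 1.831.
p = a·p₁ + b·p₂ ≈ (0.606, 0.522, 0.601); φ = arcsin(p_z) ≈ 36.92°, λ = atan2(p_y, p_x) ≈ 40.76°.

≈ 37°N, 41°E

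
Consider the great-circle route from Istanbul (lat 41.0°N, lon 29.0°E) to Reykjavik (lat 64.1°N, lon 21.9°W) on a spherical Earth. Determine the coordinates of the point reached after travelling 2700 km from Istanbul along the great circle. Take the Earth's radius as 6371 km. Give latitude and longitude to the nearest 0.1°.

≈ lat 58.7°N, lon 2.5°E

The haversine formula gives a central angle δ ≈ 0.647 rad (37.1°) between the endpoints. The total great-circle distance is δ·R ≈ 0.647 × 6371 ≈ 4120 km, so the target fraction is f = 2700/4120 ≈ 0.655.
Interpolate at f ≈ 0.655 with slerp weights a = sin((1−f)δ)/sin δ ≈ 0.367, b = sin(fδ)/sin δ ≈ 0.682.
p = a·p₁ + b·p₂ ≈ (0.519, 0.023, 0.855); φ = arcsin(p_z) ≈ 58.72°, λ = atan2(p_y, p_x) ≈ 2.54°.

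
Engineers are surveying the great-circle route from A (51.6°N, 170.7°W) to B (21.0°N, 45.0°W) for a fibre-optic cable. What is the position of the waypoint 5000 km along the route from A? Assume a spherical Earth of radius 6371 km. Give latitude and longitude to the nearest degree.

Write both endpoints as unit vectors p₁, p₂ with components (cos φ cos λ, cos φ sin λ, sin φ).
The central angle between the endpoints is δ = arccos(p₁·p₂) ≈ 1.628 rad (93.3°). The total great-circle distance is δ·R ≈ 1.628 × 6371 ≈ 10374 km, so the target fraction is f = 5000/10374 ≈ 0.482.
Interpolate at f ≈ 0.482 with slerp weights a = sin((1−f)δ)/sin δ ≈ 0.748, b = sin(fδ)/sin δ ≈ 0.708.
p = a·p₁ + b·p₂ ≈ (0.009, -0.542, 0.840); φ = arcsin(p_z) ≈ 57.15°, λ = atan2(p_y, p_x) ≈ -89.09°.

≈ (57°N, 89°W)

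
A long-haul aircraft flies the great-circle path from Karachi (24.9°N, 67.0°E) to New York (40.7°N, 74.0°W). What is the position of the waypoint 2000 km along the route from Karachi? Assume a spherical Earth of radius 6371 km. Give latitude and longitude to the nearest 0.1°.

Write both endpoints as unit vectors p₁, p₂ with components (cos φ cos λ, cos φ sin λ, sin φ).
The central angle between the endpoints is δ = arccos(p₁·p₂) ≈ 1.834 rad (105.1°). The total great-circle distance is δ·R ≈ 1.834 × 6371 ≈ 11682 km, so the target fraction is f = 2000/11682 ≈ 0.171.
Interpolate at f ≈ 0.171 with slerp weights a = sin((1−f)δ)/sin δ ≈ 1.034, b = sin(fδ)/sin δ ≈ 0.320.
p = a·p₁ + b·p₂ ≈ (0.433, 0.630, 0.644); φ = arcsin(p_z) ≈ 40.09°, λ = atan2(p_y, p_x) ≈ 55.50°.

≈ 40.1°N, 55.5°E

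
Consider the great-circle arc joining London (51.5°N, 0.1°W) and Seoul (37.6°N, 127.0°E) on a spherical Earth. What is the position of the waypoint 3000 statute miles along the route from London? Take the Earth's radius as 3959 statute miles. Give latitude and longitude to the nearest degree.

≈ (64°N, 85°E)

Write both endpoints as unit vectors p₁, p₂ with components (cos φ cos λ, cos φ sin λ, sin φ).
The central angle between the endpoints is δ = arccos(p₁·p₂) ≈ 1.390 rad (79.6°). The total great-circle distance is δ·R ≈ 1.390 × 3959 ≈ 5502 mi, so the target fraction is f = 3000/5502 ≈ 0.545.
Interpolate at f ≈ 0.545 with slerp weights a = sin((1−f)δ)/sin δ ≈ 0.601, b = sin(fδ)/sin δ ≈ 0.699.
p = a·p₁ + b·p₂ ≈ (0.041, 0.441, 0.896); φ = arcsin(p_z) ≈ 63.68°, λ = atan2(p_y, p_x) ≈ 84.73°.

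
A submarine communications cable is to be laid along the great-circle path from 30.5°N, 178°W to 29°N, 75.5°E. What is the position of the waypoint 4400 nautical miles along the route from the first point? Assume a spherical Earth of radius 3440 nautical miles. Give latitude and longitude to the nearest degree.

From cos δ = sin φ₁ sin φ₂ + cos φ₁ cos φ₂ cos Δλ, the central angle is δ ≈ 1.539 rad (88.2°). The total great-circle distance is δ·R ≈ 1.539 × 3440 ≈ 5293 nmi, so the target fraction is f = 4400/5293 ≈ 0.831.
Interpolate at f ≈ 0.831 with slerp weights a = sin((1−f)δ)/sin δ ≈ 0.257, b = sin(fδ)/sin δ ≈ 0.958.
p = a·p₁ + b·p₂ ≈ (-0.011, 0.804, 0.595); φ = arcsin(p_z) ≈ 36.51°, λ = atan2(p_y, p_x) ≈ 90.81°.

≈ 37°N, 91°E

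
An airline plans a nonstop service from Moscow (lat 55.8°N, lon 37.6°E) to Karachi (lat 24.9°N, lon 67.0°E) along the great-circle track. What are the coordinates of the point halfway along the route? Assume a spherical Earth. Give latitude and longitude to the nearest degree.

From cos δ = sin φ₁ sin φ₂ + cos φ₁ cos φ₂ cos Δλ, the central angle is δ ≈ 0.656 rad (37.6°).
Interpolate at f = 1/2 with slerp weights a = sin((1−f)δ)/sin δ ≈ 0.528, b = sin(fδ)/sin δ ≈ 0.528.
p = a·p₁ + b·p₂ ≈ (0.422, 0.622, 0.659); φ = arcsin(p_z) ≈ 41.24°, λ = atan2(p_y, p_x) ≈ 55.82°.

≈ lat 41°N, lon 56°E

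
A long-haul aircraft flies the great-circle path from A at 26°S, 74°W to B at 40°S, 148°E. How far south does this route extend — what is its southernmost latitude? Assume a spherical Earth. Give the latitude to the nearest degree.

The great circle lies in the plane with unit normal n̂ = (p₁ × p₂)/|p₁ × p₂|.
Here n̂_z ≈ -0.473; the vertex latitude is φ_max = arccos|n̂_z| ≈ 61.7°.
Check via Clairaut: cos φ_max = |cos φ₁| · sin C = cos(26.0°)·sin(148.2°) ≈ 0.473, again giving ≈ 61.7°.

≈ 62°S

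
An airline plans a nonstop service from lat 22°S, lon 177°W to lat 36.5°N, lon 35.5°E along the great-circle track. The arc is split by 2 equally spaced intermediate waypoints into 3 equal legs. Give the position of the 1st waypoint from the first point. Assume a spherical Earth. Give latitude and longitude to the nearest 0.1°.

The haversine formula gives a central angle δ ≈ 2.589 rad (148.4°) between the endpoints.
Interpolate at f = 1/3 with slerp weights a = sin((1−f)δ)/sin δ ≈ 1.884, b = sin(fδ)/sin δ ≈ 1.449.
p = a·p₁ + b·p₂ ≈ (-0.796, 0.585, 0.156); φ = arcsin(p_z) ≈ 8.99°, λ = atan2(p_y, p_x) ≈ 143.69°.

≈ lat 9.0°N, lon 143.7°E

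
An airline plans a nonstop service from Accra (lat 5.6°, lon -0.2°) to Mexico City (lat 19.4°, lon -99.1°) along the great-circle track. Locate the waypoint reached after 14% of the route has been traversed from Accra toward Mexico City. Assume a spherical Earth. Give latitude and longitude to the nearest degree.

≈ lat 10°, lon -13°

From cos δ = sin φ₁ sin φ₂ + cos φ₁ cos φ₂ cos Δλ, the central angle is δ ≈ 1.684 rad (96.5°).
Interpolate at f = 0.14 with slerp weights a = sin((1−f)δ)/sin δ ≈ 0.999, b = sin(fδ)/sin δ ≈ 0.235.
p = a·p₁ + b·p₂ ≈ (0.959, -0.222, 0.176); φ = arcsin(p_z) ≈ 10.11°, λ = atan2(p_y, p_x) ≈ -13.06°.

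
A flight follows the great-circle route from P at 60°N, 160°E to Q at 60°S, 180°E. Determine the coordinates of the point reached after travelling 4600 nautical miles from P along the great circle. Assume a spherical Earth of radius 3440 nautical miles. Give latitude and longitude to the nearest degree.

≈ 16°S, 172°E

Convert each endpoint to a unit vector on the sphere (x = cos φ cos λ, y = cos φ sin λ, z = sin φ).
The central angle between the endpoints is δ = arccos(p₁·p₂) ≈ 2.112 rad (121.0°). The total great-circle distance is δ·R ≈ 2.112 × 3440 ≈ 7265 nmi, so the target fraction is f = 4600/7265 ≈ 0.633.
Interpolate at f ≈ 0.633 with slerp weights a = sin((1−f)δ)/sin δ ≈ 0.816, b = sin(fδ)/sin δ ≈ 1.135.
p = a·p₁ + b·p₂ ≈ (-0.951, 0.140, -0.276); φ = arcsin(p_z) ≈ -16.03°, λ = atan2(p_y, p_x) ≈ 171.65°.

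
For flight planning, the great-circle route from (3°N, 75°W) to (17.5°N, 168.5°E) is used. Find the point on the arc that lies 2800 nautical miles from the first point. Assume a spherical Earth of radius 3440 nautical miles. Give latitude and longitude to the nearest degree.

The haversine formula gives a central angle δ ≈ 1.992 rad (114.2°) between the endpoints. The total great-circle distance is δ·R ≈ 1.992 × 3440 ≈ 6854 nmi, so the target fraction is f = 2800/6854 ≈ 0.409.
Interpolate at f ≈ 0.409 with slerp weights a = sin((1−f)δ)/sin δ ≈ 1.013, b = sin(fδ)/sin δ ≈ 0.797.
p = a·p₁ + b·p₂ ≈ (-0.483, -0.825, 0.293); φ = arcsin(p_z) ≈ 17.01°, λ = atan2(p_y, p_x) ≈ -120.33°.

≈ (17°N, 120°W)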